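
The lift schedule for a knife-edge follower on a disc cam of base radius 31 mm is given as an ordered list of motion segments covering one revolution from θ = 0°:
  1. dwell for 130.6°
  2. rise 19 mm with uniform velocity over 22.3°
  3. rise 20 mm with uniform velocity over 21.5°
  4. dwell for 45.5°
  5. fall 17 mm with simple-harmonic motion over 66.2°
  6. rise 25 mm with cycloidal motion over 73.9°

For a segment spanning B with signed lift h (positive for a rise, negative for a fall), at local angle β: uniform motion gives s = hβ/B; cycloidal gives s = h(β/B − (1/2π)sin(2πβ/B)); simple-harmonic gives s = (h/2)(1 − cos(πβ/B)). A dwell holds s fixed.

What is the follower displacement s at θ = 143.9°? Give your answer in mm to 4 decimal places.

seg 1 [0°–130.6°] dwell: s stays 0.0000
seg 2 [130.6°–152.9°] uniform, h=19: θ=143.9° here. β=13.3, B=22.3. 19·13.3/22.3 = 11.3318 → s = 11.3318

11.3318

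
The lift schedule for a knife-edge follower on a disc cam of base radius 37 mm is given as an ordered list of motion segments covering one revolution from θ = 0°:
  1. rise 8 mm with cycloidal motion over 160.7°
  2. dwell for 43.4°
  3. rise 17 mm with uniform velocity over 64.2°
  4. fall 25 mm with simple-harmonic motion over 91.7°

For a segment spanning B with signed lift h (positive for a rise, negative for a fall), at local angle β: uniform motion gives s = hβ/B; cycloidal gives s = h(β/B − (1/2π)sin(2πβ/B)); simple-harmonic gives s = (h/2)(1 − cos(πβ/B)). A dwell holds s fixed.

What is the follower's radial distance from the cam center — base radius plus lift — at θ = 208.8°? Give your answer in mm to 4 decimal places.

seg 1 [0°–160.7°] cycloidal, h=8: full span → s += 8 → s = 8.0000
seg 2 [160.7°–204.1°] dwell: s stays 8.0000
seg 3 [204.1°–268.3°] uniform, h=17: θ=208.8° here. β=4.7, B=64.2. 17·4.7/64.2 = 1.2445 → s = 9.2445
radial distance = base radius + s = 37 + 9.2445 = 46.2445

46.2445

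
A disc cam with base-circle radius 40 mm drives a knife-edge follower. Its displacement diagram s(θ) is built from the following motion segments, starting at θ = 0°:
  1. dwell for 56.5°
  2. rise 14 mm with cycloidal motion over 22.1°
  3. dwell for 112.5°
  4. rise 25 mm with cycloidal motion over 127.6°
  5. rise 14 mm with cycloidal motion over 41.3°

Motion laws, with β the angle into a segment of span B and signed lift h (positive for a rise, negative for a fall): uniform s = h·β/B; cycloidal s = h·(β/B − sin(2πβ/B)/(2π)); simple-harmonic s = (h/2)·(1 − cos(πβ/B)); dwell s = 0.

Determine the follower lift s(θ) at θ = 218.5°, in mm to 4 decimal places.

seg 1 [0°–56.5°] dwell: s stays 0.0000
seg 2 [56.5°–78.6°] cycloidal, h=14: full span → s += 14 → s = 14.0000
seg 3 [78.6°–191.1°] dwell: s stays 14.0000
seg 4 [191.1°–318.7°] cycloidal, h=25: θ=218.5° here. β=27.4, B=127.6. 25·(0.2147 − sin(2π·0.2147)/(2π)) = 1.4867 → s = 15.4867

15.4867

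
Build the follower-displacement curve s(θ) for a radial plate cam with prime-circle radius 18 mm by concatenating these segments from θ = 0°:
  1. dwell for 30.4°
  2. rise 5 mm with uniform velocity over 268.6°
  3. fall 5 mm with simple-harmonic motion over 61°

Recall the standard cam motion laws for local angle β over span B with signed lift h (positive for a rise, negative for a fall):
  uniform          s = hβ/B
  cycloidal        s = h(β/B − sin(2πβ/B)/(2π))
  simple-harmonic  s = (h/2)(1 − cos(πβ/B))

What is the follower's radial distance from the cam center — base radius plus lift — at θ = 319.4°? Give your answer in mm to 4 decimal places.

seg 1 [0°–30.4°] dwell: s stays 0.0000
seg 2 [30.4°–299°] uniform, h=5: full span → s += 5 → s = 5.0000
seg 3 [299°–360°] simple-harmonic, h=-5: θ=319.4° here. β=20.4, B=61. -5/2·(1 − cos(π·0.3344)) = -1.2574 → s = 3.7426
radial distance = base radius + s = 18 + 3.7426 = 21.7426

21.7426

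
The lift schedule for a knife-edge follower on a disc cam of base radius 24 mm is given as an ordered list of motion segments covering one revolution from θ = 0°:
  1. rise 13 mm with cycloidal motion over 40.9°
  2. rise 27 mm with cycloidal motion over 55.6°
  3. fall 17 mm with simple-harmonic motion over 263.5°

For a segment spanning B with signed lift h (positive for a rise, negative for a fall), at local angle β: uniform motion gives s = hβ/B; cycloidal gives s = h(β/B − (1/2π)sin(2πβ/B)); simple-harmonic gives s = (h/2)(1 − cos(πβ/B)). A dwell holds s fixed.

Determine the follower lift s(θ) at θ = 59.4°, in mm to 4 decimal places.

seg 1 [0°–40.9°] cycloidal, h=13: full span → s += 13 → s = 13.0000
seg 2 [40.9°–96.5°] cycloidal, h=27: θ=59.4° here. β=18.5, B=55.6. 27·(0.3327 − sin(2π·0.3327)/(2π)) = 5.2543 → s = 18.2543

18.2543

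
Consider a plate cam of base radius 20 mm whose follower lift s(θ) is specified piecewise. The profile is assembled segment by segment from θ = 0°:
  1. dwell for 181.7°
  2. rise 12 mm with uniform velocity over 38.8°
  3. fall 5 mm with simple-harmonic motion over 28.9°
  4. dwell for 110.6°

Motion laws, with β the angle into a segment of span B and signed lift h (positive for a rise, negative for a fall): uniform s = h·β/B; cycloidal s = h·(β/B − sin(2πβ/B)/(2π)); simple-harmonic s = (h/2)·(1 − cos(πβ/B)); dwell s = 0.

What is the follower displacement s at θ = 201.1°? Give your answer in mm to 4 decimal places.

seg 1 [0°–181.7°] dwell: s stays 0.0000
seg 2 [181.7°–220.5°] uniform, h=12: θ=201.1° here. β=19.4, B=38.8. 12·19.4/38.8 = 6.0000 → s = 6.0000

6.0000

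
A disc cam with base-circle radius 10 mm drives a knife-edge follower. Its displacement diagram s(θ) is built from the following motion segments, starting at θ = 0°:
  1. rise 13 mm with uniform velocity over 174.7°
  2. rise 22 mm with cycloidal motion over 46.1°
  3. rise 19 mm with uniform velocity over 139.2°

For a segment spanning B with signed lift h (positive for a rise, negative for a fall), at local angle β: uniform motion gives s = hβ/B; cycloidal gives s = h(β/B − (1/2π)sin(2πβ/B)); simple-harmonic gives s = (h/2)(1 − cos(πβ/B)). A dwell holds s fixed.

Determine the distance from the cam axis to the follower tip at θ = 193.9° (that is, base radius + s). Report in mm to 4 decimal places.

seg 1 [0°–174.7°] uniform, h=13: full span → s += 13 → s = 13.0000
seg 2 [174.7°–220.8°] cycloidal, h=22: θ=193.9° here. β=19.2, B=46.1. 22·(0.4165 − sin(2π·0.4165)/(2π)) = 7.4085 → s = 20.4085
radial distance = base radius + s = 10 + 20.4085 = 30.4085

30.4085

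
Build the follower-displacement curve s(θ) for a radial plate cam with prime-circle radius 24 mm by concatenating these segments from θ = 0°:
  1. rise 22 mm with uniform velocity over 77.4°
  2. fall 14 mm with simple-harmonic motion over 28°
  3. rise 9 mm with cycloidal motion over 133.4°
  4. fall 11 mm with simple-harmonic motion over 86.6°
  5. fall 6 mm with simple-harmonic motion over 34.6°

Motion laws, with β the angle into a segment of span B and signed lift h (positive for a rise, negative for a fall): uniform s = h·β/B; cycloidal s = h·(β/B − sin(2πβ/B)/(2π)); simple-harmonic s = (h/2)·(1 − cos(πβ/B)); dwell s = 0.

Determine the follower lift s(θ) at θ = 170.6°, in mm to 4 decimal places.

seg 1 [0°–77.4°] uniform, h=22: full span → s += 22 → s = 22.0000
seg 2 [77.4°–105.4°] simple-harmonic, h=-14: full span → s += -14 → s = 8.0000
seg 3 [105.4°–238.8°] cycloidal, h=9: θ=170.6° here. β=65.2, B=133.4. 9·(0.4888 − sin(2π·0.4888)/(2π)) = 4.2977 → s = 12.2977

12.2977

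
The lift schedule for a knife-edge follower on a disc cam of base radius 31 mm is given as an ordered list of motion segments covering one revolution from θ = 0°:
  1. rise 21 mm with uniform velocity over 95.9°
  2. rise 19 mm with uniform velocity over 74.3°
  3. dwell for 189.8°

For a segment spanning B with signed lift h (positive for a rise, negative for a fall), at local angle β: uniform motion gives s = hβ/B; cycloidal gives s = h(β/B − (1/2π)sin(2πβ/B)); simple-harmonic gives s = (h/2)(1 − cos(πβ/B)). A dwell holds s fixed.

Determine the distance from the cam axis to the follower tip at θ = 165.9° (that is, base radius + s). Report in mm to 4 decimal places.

seg 1 [0°–95.9°] uniform, h=21: full span → s += 21 → s = 21.0000
seg 2 [95.9°–170.2°] uniform, h=19: θ=165.9° here. β=70, B=74.3. 19·70/74.3 = 17.9004 → s = 38.9004
radial distance = base radius + s = 31 + 38.9004 = 69.9004

69.9004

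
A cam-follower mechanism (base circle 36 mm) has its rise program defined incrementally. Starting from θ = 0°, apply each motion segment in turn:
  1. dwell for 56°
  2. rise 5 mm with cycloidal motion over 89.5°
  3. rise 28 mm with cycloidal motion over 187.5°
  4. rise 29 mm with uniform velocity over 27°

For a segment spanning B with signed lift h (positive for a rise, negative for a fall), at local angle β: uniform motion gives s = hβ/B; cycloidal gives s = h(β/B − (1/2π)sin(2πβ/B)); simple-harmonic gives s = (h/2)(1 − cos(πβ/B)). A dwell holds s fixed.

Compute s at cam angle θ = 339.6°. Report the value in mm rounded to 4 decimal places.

seg 1 [0°–56°] dwell: s stays 0.0000
seg 2 [56°–145.5°] cycloidal, h=5: full span → s += 5 → s = 5.0000
seg 3 [145.5°–333°] cycloidal, h=28: full span → s += 28 → s = 33.0000
seg 4 [333°–360°] uniform, h=29: θ=339.6° here. β=6.6, B=27. 29·6.6/27 = 7.0889 → s = 40.0889

40.0889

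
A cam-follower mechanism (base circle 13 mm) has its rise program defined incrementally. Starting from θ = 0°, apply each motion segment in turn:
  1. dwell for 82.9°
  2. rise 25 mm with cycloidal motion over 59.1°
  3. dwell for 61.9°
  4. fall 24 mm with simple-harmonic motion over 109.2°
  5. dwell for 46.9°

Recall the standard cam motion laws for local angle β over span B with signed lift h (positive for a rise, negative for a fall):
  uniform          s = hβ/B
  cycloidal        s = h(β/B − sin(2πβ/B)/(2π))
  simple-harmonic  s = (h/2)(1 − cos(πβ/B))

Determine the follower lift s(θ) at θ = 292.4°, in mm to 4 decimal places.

seg 1 [0°–82.9°] dwell: s stays 0.0000
seg 2 [82.9°–142°] cycloidal, h=25: full span → s += 25 → s = 25.0000
seg 3 [142°–203.9°] dwell: s stays 25.0000
seg 4 [203.9°–313.1°] simple-harmonic, h=-24: θ=292.4° here. β=88.5, B=109.2. -24/2·(1 − cos(π·0.8104)) = -21.9343 → s = 3.0657

3.0657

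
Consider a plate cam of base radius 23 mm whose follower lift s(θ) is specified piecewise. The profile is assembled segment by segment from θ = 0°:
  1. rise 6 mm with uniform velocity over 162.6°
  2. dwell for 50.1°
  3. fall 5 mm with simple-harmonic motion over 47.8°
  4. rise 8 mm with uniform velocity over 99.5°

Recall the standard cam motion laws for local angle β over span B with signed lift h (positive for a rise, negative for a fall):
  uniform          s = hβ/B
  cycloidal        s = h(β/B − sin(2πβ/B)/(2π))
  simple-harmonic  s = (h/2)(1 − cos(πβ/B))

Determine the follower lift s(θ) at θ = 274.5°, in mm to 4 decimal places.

seg 1 [0°–162.6°] uniform, h=6: full span → s += 6 → s = 6.0000
seg 2 [162.6°–212.7°] dwell: s stays 6.0000
seg 3 [212.7°–260.5°] simple-harmonic, h=-5: full span → s += -5 → s = 1.0000
seg 4 [260.5°–360°] uniform, h=8: θ=274.5° here. β=14, B=99.5. 8·14/99.5 = 1.1256 → s = 2.1256

2.1256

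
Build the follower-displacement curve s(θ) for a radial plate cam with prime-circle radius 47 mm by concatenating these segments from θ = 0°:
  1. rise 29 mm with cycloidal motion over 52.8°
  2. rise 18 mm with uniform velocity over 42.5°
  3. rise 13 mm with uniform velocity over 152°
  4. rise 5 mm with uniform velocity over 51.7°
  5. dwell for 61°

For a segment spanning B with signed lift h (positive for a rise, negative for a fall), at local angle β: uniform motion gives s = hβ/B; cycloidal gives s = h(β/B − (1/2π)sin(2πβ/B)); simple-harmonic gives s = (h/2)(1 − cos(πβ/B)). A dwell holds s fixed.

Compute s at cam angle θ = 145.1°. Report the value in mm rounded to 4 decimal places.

seg 1 [0°–52.8°] cycloidal, h=29: full span → s += 29 → s = 29.0000
seg 2 [52.8°–95.3°] uniform, h=18: full span → s += 18 → s = 47.0000
seg 3 [95.3°–247.3°] uniform, h=13: θ=145.1° here. β=49.8, B=152. 13·49.8/152 = 4.2592 → s = 51.2592

51.2592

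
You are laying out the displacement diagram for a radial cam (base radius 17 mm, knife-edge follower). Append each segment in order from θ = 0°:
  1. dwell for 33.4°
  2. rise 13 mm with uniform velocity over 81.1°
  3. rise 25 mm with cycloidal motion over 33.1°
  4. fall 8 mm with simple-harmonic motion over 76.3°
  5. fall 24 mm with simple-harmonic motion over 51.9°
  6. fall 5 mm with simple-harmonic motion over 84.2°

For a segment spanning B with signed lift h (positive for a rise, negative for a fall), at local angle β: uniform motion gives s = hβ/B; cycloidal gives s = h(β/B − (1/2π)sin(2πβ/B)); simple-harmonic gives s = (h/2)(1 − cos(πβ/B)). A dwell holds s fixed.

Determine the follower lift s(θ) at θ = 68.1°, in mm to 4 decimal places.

seg 1 [0°–33.4°] dwell: s stays 0.0000
seg 2 [33.4°–114.5°] uniform, h=13: θ=68.1° here. β=34.7, B=81.1. 13·34.7/81.1 = 5.5623 → s = 5.5623

5.5623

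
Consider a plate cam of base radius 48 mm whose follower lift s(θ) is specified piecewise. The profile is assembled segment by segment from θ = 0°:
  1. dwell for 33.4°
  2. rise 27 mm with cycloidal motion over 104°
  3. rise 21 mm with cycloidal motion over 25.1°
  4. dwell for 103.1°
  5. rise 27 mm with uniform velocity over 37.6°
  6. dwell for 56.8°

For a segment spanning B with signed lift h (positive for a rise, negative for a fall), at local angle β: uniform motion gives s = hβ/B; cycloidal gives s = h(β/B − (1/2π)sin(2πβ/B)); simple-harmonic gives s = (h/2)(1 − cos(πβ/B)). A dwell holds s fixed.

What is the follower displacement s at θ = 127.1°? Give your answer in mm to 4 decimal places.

seg 1 [0°–33.4°] dwell: s stays 0.0000
seg 2 [33.4°–137.4°] cycloidal, h=27: θ=127.1° here. β=93.7, B=104. 27·(0.9010 − sin(2π·0.9010)/(2π)) = 26.8307 → s = 26.8307

26.8307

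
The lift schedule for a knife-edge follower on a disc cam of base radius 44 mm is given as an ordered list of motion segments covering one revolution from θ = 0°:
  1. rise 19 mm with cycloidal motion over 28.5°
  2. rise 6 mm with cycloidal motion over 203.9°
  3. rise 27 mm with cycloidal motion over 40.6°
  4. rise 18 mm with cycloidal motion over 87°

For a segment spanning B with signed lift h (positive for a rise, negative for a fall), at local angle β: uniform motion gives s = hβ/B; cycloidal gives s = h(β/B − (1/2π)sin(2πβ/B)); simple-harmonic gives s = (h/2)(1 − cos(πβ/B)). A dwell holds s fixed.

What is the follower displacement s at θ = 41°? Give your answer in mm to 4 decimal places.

seg 1 [0°–28.5°] cycloidal, h=19: full span → s += 19 → s = 19.0000
seg 2 [28.5°–232.4°] cycloidal, h=6: θ=41° here. β=12.5, B=203.9. 6·(0.0613 − sin(2π·0.0613)/(2π)) = 0.0090 → s = 19.0090

19.0090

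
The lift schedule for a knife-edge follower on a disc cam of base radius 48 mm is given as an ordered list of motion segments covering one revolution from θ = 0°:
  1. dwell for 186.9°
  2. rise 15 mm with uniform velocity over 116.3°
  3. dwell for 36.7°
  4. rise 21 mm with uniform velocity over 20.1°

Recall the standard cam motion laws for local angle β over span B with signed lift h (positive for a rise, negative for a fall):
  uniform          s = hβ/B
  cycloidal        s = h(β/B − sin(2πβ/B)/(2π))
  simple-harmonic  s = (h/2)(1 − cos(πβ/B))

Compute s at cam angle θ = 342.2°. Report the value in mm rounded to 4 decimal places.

seg 1 [0°–186.9°] dwell: s stays 0.0000
seg 2 [186.9°–303.2°] uniform, h=15: full span → s += 15 → s = 15.0000
seg 3 [303.2°–339.9°] dwell: s stays 15.0000
seg 4 [339.9°–360°] uniform, h=21: θ=342.2° here. β=2.3, B=20.1. 21·2.3/20.1 = 2.4030 → s = 17.4030

17.4030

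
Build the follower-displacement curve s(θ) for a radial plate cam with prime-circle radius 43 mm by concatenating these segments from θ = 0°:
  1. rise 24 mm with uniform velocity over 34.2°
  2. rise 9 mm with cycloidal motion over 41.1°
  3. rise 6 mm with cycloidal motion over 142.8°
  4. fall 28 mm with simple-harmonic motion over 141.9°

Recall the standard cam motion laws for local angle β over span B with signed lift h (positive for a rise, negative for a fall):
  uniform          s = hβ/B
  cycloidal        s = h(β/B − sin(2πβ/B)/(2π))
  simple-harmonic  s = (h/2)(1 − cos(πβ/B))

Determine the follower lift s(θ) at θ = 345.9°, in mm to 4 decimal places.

seg 1 [0°–34.2°] uniform, h=24: full span → s += 24 → s = 24.0000
seg 2 [34.2°–75.3°] cycloidal, h=9: full span → s += 9 → s = 33.0000
seg 3 [75.3°–218.1°] cycloidal, h=6: full span → s += 6 → s = 39.0000
seg 4 [218.1°–360°] simple-harmonic, h=-28: θ=345.9° here. β=127.8, B=141.9. -28/2·(1 − cos(π·0.9006)) = -27.3234 → s = 11.6766

11.6766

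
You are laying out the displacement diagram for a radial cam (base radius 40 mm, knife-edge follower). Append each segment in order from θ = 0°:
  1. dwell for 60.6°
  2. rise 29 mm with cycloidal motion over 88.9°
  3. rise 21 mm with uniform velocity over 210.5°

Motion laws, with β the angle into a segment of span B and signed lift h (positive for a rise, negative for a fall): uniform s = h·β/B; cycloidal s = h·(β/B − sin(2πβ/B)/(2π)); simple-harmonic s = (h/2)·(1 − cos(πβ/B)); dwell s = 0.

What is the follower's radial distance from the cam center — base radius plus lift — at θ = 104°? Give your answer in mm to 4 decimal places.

seg 1 [0°–60.6°] dwell: s stays 0.0000
seg 2 [60.6°–149.5°] cycloidal, h=29: θ=104° here. β=43.4, B=88.9. 29·(0.4882 − sin(2π·0.4882)/(2π)) = 13.8153 → s = 13.8153
radial distance = base radius + s = 40 + 13.8153 = 53.8153

53.8153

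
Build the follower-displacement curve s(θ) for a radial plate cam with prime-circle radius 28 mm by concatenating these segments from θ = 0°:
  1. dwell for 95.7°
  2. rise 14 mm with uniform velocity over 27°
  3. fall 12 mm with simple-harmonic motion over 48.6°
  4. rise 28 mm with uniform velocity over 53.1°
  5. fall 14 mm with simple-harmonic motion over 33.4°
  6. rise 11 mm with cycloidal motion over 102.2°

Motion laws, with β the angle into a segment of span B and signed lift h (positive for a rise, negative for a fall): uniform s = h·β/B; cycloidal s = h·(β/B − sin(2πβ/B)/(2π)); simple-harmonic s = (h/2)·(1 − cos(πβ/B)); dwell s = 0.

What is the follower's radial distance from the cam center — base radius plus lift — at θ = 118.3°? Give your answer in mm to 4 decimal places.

seg 1 [0°–95.7°] dwell: s stays 0.0000
seg 2 [95.7°–122.7°] uniform, h=14: θ=118.3° here. β=22.6, B=27. 14·22.6/27 = 11.7185 → s = 11.7185
radial distance = base radius + s = 28 + 11.7185 = 39.7185

39.7185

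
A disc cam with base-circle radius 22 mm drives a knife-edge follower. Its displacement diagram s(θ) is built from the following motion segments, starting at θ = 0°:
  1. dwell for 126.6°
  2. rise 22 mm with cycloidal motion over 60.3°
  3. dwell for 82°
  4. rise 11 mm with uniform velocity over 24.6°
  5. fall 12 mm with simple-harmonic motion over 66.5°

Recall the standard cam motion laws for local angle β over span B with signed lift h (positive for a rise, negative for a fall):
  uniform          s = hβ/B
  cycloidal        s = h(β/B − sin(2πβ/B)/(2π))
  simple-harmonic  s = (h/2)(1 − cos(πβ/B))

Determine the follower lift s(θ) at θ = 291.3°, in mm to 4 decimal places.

seg 1 [0°–126.6°] dwell: s stays 0.0000
seg 2 [126.6°–186.9°] cycloidal, h=22: full span → s += 22 → s = 22.0000
seg 3 [186.9°–268.9°] dwell: s stays 22.0000
seg 4 [268.9°–293.5°] uniform, h=11: θ=291.3° here. β=22.4, B=24.6. 11·22.4/24.6 = 10.0163 → s = 32.0163

32.0163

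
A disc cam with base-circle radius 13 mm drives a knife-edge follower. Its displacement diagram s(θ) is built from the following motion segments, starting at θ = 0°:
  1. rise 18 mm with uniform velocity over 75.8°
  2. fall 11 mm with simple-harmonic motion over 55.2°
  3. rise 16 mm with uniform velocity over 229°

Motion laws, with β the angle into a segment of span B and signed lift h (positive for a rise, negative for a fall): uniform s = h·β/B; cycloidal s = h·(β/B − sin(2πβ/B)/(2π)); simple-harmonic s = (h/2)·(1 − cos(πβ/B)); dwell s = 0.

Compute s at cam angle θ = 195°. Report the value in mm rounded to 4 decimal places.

seg 1 [0°–75.8°] uniform, h=18: full span → s += 18 → s = 18.0000
seg 2 [75.8°–131°] simple-harmonic, h=-11: full span → s += -11 → s = 7.0000
seg 3 [131°–360°] uniform, h=16: θ=195° here. β=64, B=229. 16·64/229 = 4.4716 → s = 11.4716

11.4716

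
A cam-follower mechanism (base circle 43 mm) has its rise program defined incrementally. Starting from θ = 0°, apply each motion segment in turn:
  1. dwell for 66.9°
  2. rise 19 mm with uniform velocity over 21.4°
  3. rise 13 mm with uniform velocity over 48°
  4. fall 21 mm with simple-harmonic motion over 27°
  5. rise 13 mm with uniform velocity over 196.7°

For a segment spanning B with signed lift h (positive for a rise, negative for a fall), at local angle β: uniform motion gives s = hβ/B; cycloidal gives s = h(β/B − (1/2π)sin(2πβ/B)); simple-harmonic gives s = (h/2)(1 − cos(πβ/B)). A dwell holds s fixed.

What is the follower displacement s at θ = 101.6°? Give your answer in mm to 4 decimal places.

seg 1 [0°–66.9°] dwell: s stays 0.0000
seg 2 [66.9°–88.3°] uniform, h=19: full span → s += 19 → s = 19.0000
seg 3 [88.3°–136.3°] uniform, h=13: θ=101.6° here. β=13.3, B=48. 13·13.3/48 = 3.6021 → s = 22.6021

22.6021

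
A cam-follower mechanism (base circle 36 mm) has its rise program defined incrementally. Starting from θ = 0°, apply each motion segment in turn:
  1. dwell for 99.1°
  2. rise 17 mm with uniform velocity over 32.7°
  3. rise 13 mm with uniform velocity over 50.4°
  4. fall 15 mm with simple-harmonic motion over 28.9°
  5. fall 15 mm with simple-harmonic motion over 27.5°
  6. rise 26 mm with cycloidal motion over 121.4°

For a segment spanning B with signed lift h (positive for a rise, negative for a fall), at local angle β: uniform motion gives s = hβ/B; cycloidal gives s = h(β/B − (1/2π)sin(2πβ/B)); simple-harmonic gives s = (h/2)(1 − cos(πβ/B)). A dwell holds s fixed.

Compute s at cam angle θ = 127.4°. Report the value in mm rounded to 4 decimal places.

seg 1 [0°–99.1°] dwell: s stays 0.0000
seg 2 [99.1°–131.8°] uniform, h=17: θ=127.4° here. β=28.3, B=32.7. 17·28.3/32.7 = 14.7125 → s = 14.7125

14.7125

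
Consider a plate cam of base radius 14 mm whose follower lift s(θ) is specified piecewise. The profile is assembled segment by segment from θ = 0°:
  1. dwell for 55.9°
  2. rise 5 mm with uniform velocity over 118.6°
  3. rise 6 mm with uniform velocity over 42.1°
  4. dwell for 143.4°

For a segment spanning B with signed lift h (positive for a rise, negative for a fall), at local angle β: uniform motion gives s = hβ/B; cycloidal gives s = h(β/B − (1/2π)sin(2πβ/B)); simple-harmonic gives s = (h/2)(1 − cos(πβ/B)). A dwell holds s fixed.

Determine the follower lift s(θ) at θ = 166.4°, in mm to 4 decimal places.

seg 1 [0°–55.9°] dwell: s stays 0.0000
seg 2 [55.9°–174.5°] uniform, h=5: θ=166.4° here. β=110.5, B=118.6. 5·110.5/118.6 = 4.6585 → s = 4.6585

4.6585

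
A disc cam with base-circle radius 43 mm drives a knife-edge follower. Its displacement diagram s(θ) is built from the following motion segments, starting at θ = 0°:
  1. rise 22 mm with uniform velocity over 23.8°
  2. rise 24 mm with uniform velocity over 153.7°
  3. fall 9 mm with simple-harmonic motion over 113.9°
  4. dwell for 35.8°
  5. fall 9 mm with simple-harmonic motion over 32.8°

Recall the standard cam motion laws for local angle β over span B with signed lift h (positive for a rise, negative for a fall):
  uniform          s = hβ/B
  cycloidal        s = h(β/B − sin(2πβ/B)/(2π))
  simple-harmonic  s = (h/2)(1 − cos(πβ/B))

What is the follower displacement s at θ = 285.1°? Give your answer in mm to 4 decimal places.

seg 1 [0°–23.8°] uniform, h=22: full span → s += 22 → s = 22.0000
seg 2 [23.8°–177.5°] uniform, h=24: full span → s += 24 → s = 46.0000
seg 3 [177.5°–291.4°] simple-harmonic, h=-9: θ=285.1° here. β=107.6, B=113.9. -9/2·(1 − cos(π·0.9447)) = -8.9322 → s = 37.0678

37.0678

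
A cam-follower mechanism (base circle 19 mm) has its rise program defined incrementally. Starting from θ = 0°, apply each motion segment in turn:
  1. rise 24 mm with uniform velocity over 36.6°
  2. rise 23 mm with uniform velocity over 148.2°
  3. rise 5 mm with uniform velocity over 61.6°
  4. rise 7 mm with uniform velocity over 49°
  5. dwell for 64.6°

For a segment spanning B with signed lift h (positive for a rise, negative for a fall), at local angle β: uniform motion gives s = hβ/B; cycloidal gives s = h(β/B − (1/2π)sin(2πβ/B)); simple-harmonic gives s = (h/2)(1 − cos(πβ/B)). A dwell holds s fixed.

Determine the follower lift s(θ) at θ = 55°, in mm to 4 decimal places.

seg 1 [0°–36.6°] uniform, h=24: full span → s += 24 → s = 24.0000
seg 2 [36.6°–184.8°] uniform, h=23: θ=55° here. β=18.4, B=148.2. 23·18.4/148.2 = 2.8556 → s = 26.8556

26.8556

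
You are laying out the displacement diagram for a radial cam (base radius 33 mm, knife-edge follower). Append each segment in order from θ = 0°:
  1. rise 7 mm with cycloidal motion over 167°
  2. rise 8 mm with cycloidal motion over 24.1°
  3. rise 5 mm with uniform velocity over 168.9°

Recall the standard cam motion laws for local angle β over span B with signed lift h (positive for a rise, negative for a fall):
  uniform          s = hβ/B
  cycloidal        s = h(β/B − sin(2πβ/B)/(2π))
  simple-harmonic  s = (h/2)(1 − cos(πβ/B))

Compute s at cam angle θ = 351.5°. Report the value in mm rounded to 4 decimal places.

seg 1 [0°–167°] cycloidal, h=7: full span → s += 7 → s = 7.0000
seg 2 [167°–191.1°] cycloidal, h=8: full span → s += 8 → s = 15.0000
seg 3 [191.1°–360°] uniform, h=5: θ=351.5° here. β=160.4, B=168.9. 5·160.4/168.9 = 4.7484 → s = 19.7484

19.7484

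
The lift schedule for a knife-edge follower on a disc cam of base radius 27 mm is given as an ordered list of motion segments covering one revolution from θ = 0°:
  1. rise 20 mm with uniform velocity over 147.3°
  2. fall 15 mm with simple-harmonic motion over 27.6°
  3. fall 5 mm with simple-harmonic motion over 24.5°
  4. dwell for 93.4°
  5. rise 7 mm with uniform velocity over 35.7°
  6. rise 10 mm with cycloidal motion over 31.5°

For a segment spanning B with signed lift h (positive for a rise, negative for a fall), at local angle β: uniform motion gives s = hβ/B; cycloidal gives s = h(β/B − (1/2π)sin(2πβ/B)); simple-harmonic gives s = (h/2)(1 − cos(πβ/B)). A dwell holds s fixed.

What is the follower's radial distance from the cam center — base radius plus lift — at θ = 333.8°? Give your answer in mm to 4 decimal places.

seg 1 [0°–147.3°] uniform, h=20: full span → s += 20 → s = 20.0000
seg 2 [147.3°–174.9°] simple-harmonic, h=-15: full span → s += -15 → s = 5.0000
seg 3 [174.9°–199.4°] simple-harmonic, h=-5: full span → s += -5 → s = 0.0000
seg 4 [199.4°–292.8°] dwell: s stays 0.0000
seg 5 [292.8°–328.5°] uniform, h=7: full span → s += 7 → s = 7.0000
seg 6 [328.5°–360°] cycloidal, h=10: θ=333.8° here. β=5.3, B=31.5. 10·(0.1683 − sin(2π·0.1683)/(2π)) = 0.2963 → s = 7.2963
radial distance = base radius + s = 27 + 7.2963 = 34.2963

34.2963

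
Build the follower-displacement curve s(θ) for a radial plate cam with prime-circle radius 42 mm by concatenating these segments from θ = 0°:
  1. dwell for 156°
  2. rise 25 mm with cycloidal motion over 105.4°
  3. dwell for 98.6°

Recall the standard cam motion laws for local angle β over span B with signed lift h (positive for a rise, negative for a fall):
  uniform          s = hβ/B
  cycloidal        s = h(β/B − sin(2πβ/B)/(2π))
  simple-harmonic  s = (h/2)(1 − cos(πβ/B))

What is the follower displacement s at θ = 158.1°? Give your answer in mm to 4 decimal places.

seg 1 [0°–156°] dwell: s stays 0.0000
seg 2 [156°–261.4°] cycloidal, h=25: θ=158.1° here. β=2.1, B=105.4. 25·(0.0199 − sin(2π·0.0199)/(2π)) = 0.0013 → s = 0.0013

0.0013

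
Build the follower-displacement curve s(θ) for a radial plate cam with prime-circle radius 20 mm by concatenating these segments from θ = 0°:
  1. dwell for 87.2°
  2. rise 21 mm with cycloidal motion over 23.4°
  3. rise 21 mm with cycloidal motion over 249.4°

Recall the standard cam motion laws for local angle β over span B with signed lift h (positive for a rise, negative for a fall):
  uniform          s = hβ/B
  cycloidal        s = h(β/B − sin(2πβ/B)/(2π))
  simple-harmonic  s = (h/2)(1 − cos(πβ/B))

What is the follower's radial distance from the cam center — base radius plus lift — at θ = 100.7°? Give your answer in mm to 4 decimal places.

seg 1 [0°–87.2°] dwell: s stays 0.0000
seg 2 [87.2°–110.6°] cycloidal, h=21: θ=100.7° here. β=13.5, B=23.4. 21·(0.5769 − sin(2π·0.5769)/(2π)) = 13.6686 → s = 13.6686
radial distance = base radius + s = 20 + 13.6686 = 33.6686

33.6686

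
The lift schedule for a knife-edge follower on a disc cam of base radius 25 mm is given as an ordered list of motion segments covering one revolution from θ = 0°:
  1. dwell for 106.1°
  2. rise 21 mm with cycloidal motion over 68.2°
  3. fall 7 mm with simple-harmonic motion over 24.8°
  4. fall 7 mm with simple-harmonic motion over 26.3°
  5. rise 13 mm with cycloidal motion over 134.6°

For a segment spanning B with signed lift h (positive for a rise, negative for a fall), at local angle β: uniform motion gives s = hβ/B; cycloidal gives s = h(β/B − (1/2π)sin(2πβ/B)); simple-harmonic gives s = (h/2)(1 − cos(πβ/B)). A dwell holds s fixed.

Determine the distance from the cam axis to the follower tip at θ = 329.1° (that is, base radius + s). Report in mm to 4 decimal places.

seg 1 [0°–106.1°] dwell: s stays 0.0000
seg 2 [106.1°–174.3°] cycloidal, h=21: full span → s += 21 → s = 21.0000
seg 3 [174.3°–199.1°] simple-harmonic, h=-7: full span → s += -7 → s = 14.0000
seg 4 [199.1°–225.4°] simple-harmonic, h=-7: full span → s += -7 → s = 7.0000
seg 5 [225.4°–360°] cycloidal, h=13: θ=329.1° here. β=103.7, B=134.6. 13·(0.7704 − sin(2π·0.7704)/(2π)) = 12.0676 → s = 19.0676
radial distance = base radius + s = 25 + 19.0676 = 44.0676

44.0676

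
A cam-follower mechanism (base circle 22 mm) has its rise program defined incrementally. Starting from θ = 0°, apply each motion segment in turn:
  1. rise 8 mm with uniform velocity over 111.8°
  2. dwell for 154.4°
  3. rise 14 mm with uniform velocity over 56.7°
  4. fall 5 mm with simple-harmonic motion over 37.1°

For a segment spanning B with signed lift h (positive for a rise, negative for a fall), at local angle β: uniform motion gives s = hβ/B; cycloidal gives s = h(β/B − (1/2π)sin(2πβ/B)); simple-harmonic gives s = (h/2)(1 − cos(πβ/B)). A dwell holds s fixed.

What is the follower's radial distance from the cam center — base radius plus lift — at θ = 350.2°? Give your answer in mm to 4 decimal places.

seg 1 [0°–111.8°] uniform, h=8: full span → s += 8 → s = 8.0000
seg 2 [111.8°–266.2°] dwell: s stays 8.0000
seg 3 [266.2°–322.9°] uniform, h=14: full span → s += 14 → s = 22.0000
seg 4 [322.9°–360°] simple-harmonic, h=-5: θ=350.2° here. β=27.3, B=37.1. -5/2·(1 − cos(π·0.7358)) = -4.1875 → s = 17.8125
radial distance = base radius + s = 22 + 17.8125 = 39.8125

39.8125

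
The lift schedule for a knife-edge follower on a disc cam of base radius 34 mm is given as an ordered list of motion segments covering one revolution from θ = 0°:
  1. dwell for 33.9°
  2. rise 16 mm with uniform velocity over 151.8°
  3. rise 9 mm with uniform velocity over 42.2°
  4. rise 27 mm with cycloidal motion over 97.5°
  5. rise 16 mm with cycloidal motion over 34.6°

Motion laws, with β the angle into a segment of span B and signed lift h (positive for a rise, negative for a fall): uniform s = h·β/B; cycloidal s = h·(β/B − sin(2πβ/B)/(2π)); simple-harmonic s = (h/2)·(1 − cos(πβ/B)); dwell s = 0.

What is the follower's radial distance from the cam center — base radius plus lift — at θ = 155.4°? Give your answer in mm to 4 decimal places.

seg 1 [0°–33.9°] dwell: s stays 0.0000
seg 2 [33.9°–185.7°] uniform, h=16: θ=155.4° here. β=121.5, B=151.8. 16·121.5/151.8 = 12.8063 → s = 12.8063
radial distance = base radius + s = 34 + 12.8063 = 46.8063

46.8063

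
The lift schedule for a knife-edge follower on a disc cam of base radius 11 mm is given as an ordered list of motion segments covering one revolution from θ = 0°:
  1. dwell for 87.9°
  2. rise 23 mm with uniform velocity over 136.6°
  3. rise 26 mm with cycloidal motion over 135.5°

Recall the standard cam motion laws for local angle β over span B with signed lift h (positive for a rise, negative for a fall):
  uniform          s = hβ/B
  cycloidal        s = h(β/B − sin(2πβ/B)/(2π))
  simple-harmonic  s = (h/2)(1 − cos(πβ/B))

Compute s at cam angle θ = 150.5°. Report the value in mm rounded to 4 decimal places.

seg 1 [0°–87.9°] dwell: s stays 0.0000
seg 2 [87.9°–224.5°] uniform, h=23: θ=150.5° here. β=62.6, B=136.6. 23·62.6/136.6 = 10.5403 → s = 10.5403

10.5403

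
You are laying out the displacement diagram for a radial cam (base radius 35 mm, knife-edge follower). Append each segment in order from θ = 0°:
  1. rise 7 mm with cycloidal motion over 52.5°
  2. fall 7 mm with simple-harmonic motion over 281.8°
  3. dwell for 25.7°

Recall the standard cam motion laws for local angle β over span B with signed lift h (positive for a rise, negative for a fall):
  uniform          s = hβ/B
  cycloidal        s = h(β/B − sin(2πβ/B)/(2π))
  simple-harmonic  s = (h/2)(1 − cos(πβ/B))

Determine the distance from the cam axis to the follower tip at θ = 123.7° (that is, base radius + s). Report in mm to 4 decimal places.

seg 1 [0°–52.5°] cycloidal, h=7: full span → s += 7 → s = 7.0000
seg 2 [52.5°–334.3°] simple-harmonic, h=-7: θ=123.7° here. β=71.2, B=281.8. -7/2·(1 − cos(π·0.2527)) = -1.0459 → s = 5.9541
radial distance = base radius + s = 35 + 5.9541 = 40.9541

40.9541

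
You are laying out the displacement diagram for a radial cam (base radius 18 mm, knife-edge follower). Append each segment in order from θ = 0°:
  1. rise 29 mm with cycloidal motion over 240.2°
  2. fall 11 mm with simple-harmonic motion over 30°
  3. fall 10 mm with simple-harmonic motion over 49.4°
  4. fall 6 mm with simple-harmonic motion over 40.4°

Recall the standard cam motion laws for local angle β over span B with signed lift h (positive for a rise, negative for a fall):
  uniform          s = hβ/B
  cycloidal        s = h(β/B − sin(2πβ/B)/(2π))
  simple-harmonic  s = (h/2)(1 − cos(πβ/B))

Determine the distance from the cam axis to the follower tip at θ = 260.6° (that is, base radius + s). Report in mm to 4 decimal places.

seg 1 [0°–240.2°] cycloidal, h=29: full span → s += 29 → s = 29.0000
seg 2 [240.2°–270.2°] simple-harmonic, h=-11: θ=260.6° here. β=20.4, B=30. -11/2·(1 − cos(π·0.6800)) = -8.4470 → s = 20.5530
radial distance = base radius + s = 18 + 20.5530 = 38.5530

38.5530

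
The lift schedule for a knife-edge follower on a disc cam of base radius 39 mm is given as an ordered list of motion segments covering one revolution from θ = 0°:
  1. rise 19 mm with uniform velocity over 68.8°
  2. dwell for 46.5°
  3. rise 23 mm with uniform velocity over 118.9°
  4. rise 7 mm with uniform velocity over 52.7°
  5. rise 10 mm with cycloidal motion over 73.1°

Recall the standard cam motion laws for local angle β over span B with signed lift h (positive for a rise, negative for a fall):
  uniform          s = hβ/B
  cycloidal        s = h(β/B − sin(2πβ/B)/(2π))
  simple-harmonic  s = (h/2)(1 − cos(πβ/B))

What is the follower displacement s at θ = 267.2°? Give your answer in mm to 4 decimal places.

seg 1 [0°–68.8°] uniform, h=19: full span → s += 19 → s = 19.0000
seg 2 [68.8°–115.3°] dwell: s stays 19.0000
seg 3 [115.3°–234.2°] uniform, h=23: full span → s += 23 → s = 42.0000
seg 4 [234.2°–286.9°] uniform, h=7: θ=267.2° here. β=33, B=52.7. 7·33/52.7 = 4.3833 → s = 46.3833

46.3833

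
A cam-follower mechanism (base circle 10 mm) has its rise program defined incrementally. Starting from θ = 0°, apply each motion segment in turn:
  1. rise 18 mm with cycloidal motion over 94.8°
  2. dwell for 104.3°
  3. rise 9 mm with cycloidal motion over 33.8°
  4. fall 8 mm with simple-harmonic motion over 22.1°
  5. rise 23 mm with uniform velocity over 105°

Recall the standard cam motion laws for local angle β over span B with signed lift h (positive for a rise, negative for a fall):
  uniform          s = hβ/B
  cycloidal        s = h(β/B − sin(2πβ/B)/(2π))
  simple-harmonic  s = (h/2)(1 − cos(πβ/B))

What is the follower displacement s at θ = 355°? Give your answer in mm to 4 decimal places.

seg 1 [0°–94.8°] cycloidal, h=18: full span → s += 18 → s = 18.0000
seg 2 [94.8°–199.1°] dwell: s stays 18.0000
seg 3 [199.1°–232.9°] cycloidal, h=9: full span → s += 9 → s = 27.0000
seg 4 [232.9°–255°] simple-harmonic, h=-8: full span → s += -8 → s = 19.0000
seg 5 [255°–360°] uniform, h=23: θ=355° here. β=100, B=105. 23·100/105 = 21.9048 → s = 40.9048

40.9048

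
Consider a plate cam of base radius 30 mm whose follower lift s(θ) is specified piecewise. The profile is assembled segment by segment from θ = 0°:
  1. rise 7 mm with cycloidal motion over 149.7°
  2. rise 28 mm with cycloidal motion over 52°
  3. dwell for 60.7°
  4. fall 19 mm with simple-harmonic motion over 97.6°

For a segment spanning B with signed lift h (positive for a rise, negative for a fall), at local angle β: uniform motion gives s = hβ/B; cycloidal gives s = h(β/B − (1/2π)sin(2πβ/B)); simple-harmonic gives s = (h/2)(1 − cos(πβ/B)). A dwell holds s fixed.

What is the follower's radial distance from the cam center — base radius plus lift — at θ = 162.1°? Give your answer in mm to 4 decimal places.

seg 1 [0°–149.7°] cycloidal, h=7: full span → s += 7 → s = 7.0000
seg 2 [149.7°–201.7°] cycloidal, h=28: θ=162.1° here. β=12.4, B=52. 28·(0.2385 − sin(2π·0.2385)/(2π)) = 2.2323 → s = 9.2323
radial distance = base radius + s = 30 + 9.2323 = 39.2323

39.2323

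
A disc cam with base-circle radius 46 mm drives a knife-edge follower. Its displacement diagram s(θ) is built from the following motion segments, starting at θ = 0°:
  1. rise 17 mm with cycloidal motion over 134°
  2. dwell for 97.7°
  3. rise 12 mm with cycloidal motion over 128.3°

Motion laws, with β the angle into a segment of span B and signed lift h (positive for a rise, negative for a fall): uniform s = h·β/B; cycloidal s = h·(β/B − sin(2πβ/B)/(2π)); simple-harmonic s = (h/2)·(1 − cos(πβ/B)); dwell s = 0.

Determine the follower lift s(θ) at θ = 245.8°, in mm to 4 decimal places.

seg 1 [0°–134°] cycloidal, h=17: full span → s += 17 → s = 17.0000
seg 2 [134°–231.7°] dwell: s stays 17.0000
seg 3 [231.7°–360°] cycloidal, h=12: θ=245.8° here. β=14.1, B=128.3. 12·(0.1099 − sin(2π·0.1099)/(2π)) = 0.1023 → s = 17.1023

17.1023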